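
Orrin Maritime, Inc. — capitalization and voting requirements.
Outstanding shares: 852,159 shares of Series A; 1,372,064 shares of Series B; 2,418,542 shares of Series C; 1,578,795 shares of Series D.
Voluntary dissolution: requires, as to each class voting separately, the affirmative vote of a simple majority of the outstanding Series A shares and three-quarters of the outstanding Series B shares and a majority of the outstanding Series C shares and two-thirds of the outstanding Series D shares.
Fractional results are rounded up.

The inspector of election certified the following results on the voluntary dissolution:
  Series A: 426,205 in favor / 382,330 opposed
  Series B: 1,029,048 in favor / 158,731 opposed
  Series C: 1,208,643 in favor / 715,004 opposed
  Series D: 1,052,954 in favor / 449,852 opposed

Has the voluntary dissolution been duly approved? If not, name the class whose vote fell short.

Series A: a majority of 852159 is 426080; 426,080 required, 426,205 in favor — approved.
Series B: 3/4 of 1372064 = 1029048; 1,029,048 required, 1,029,048 in favor — approved.
Series C: a majority of 2418542 is 1209272; 1,209,272 required, 1,208,643 in favor — not approved.
Series D: 2/3 of 1578795 = 1052530; 1,052,530 required, 1,052,954 in favor — approved.

Not approved — the Series C shares did not give the required vote.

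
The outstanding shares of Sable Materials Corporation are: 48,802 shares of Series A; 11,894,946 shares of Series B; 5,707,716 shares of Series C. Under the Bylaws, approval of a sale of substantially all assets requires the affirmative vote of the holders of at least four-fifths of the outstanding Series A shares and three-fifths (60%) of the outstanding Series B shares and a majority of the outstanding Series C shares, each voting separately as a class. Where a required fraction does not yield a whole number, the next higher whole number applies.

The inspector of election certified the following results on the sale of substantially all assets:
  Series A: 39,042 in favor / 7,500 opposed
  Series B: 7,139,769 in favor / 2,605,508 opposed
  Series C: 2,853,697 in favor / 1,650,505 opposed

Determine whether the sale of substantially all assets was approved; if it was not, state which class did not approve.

Not approved — the Series C shares did not give the required vote.

Series A: 4/5 of 48802 = 39041.60, rounded up to 39042; 39,042 required, 39,042 in favor — approved.
Series B: 3/5 of 11894946 = 7136967.60, rounded up to 7136968; 7,136,968 required, 7,139,769 in favor — approved.
Series C: a majority of 5707716 is 2853859; 2,853,859 required, 2,853,697 in favor — not approved.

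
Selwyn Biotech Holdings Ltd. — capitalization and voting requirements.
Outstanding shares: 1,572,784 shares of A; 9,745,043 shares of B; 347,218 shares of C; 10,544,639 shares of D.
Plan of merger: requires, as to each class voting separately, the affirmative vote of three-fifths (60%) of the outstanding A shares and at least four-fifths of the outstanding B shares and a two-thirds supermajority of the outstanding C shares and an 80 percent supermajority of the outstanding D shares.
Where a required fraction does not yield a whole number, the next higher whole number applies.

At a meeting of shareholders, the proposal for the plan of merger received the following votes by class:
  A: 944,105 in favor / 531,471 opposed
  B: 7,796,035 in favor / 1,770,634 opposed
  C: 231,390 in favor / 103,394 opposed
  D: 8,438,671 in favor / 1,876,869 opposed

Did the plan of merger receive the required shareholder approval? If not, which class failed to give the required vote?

A: 3/5 of 1572784 = 943670.40, rounded up to 943671; 943,671 required, 944,105 in favor — approved.
B: 4/5 of 9745043 = 7796034.40, rounded up to 7796035; 7,796,035 required, 7,796,035 in favor — approved.
C: 2/3 of 347218 = 231478.67, rounded up to 231479; 231,479 required, 231,390 in favor — not approved.
D: 4/5 of 10544639 = 8435711.20, rounded up to 8435712; 8,435,712 required, 8,438,671 in favor — approved.

Not approved — the C shares did not give the required vote.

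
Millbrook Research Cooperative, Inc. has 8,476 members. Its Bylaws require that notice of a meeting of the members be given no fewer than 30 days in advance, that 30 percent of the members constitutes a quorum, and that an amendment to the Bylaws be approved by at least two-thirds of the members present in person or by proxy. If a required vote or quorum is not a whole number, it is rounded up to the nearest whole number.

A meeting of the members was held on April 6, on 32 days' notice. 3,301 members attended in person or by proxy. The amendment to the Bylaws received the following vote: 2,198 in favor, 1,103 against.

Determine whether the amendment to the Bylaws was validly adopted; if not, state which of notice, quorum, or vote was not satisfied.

Invalid — vote requirement not satisfied.

Notice: 32 days given; 30 required. Satisfied.
Quorum: 30% of 8,476 = 2,542.80, rounded up to 2,543; 3,301 present. Satisfied.
Vote: requires two-thirds of those present (3,301); 2/3 of 3301 = 2200.67, rounded up to 2201, so 2,201 needed; 2,198 in favor. Not satisfied.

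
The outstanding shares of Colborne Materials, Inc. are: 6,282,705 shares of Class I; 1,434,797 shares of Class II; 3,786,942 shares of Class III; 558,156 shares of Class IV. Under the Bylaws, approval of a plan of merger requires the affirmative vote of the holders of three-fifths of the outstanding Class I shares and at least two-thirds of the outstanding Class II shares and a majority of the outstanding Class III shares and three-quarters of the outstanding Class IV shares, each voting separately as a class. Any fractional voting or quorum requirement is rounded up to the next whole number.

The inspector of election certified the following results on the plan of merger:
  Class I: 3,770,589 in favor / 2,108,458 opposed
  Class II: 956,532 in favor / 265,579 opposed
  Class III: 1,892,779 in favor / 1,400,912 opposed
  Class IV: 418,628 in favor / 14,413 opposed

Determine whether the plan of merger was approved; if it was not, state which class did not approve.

Class I: 3/5 of 6282705 = 3769623; 3,769,623 required, 3,770,589 in favor — approved.
Class II: 2/3 of 1434797 = 956531.33, rounded up to 956532; 956,532 required, 956,532 in favor — approved.
Class III: a majority of 3786942 is 1893472; 1,893,472 required, 1,892,779 in favor — not approved.
Class IV: 3/4 of 558156 = 418617; 418,617 required, 418,628 in favor — approved.

Not approved — the Class III shares did not give the required vote.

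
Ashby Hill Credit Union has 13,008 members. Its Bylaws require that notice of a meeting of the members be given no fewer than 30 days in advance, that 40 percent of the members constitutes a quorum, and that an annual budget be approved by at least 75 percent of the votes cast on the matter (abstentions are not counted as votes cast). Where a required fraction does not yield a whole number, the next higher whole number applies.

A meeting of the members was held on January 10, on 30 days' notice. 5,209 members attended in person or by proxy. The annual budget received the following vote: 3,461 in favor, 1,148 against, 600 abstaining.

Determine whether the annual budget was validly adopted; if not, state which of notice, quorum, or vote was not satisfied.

Valid — all requirements satisfied.

Notice: 30 days given; 30 required. Satisfied.
Quorum: 40% of 13,008 = 5,203.20, rounded up to 5,204; 5,209 present. Satisfied.
Vote: requires three-fourths of the votes cast (5,209 − 600 abstaining = 4,609); 3/4 of 4609 = 3456.75, rounded up to 3457, so 3,457 needed; 3,461 in favor. Satisfied.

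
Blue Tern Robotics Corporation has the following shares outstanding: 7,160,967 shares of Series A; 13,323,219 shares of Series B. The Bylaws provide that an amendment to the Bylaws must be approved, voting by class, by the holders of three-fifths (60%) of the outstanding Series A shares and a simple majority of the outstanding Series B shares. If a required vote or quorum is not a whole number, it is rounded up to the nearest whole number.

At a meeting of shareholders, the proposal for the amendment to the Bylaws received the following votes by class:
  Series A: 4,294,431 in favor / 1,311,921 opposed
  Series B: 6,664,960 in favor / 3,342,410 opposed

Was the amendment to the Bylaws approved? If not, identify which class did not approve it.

Series A: 3/5 of 7160967 = 4296580.20, rounded up to 4296581; 4,296,581 required, 4,294,431 in favor — not approved.
Series B: a majority of 13323219 is 6661610; 6,661,610 required, 6,664,960 in favor — approved.

Not approved — the Series A shares did not give the required vote.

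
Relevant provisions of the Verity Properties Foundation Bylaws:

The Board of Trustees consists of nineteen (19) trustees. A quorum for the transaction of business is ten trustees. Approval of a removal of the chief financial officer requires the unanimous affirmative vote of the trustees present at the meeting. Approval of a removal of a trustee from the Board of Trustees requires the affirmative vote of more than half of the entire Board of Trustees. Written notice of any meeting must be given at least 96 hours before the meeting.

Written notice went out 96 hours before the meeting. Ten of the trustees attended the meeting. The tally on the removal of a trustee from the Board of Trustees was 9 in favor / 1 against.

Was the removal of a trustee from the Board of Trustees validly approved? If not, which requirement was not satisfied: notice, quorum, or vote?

Invalid — vote requirement not satisfied.

Notice: 96 hours given; 96 required (96 ≥ 96). Satisfied.
Quorum: 10 present; quorum is 10. Satisfied.
Vote: the removal of a trustee from the Board of Trustees requires a majority of the entire Board of Trustees (19). A majority of 19 is 10, so 10 affirmative votes are needed; 9 voted in favor. Not satisfied.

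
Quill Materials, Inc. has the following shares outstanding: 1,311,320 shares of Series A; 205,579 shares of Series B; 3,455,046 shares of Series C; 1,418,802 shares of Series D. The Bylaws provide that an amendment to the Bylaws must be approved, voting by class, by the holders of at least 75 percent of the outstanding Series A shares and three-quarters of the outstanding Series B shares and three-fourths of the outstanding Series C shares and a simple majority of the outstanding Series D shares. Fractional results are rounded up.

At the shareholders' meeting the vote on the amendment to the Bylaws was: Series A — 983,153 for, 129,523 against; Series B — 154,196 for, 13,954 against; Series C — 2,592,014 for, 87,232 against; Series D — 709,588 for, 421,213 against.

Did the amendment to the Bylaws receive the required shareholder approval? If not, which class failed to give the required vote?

Series A: 3/4 of 1311320 = 983490; 983,490 required, 983,153 in favor — not approved.
Series B: 3/4 of 205579 = 154184.25, rounded up to 154185; 154,185 required, 154,196 in favor — approved.
Series C: 3/4 of 3455046 = 2591284.50, rounded up to 2591285; 2,591,285 required, 2,592,014 in favor — approved.
Series D: a majority of 1418802 is 709402; 709,402 required, 709,588 in favor — approved.

Not approved — the Series A shares did not give the required vote.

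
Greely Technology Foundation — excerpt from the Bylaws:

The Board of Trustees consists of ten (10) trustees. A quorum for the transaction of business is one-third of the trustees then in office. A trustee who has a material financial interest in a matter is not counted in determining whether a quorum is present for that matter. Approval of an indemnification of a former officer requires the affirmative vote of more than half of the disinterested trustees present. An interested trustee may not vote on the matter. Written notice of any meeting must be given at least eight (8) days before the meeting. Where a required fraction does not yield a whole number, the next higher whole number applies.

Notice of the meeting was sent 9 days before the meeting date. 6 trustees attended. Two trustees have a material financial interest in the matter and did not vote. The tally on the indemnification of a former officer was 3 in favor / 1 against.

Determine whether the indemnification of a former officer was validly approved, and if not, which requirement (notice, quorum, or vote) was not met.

Notice: 9 days given; 8 required (9 ≥ 8). Satisfied.
Quorum: 6 present, but the 2 interested trustees do not count, leaving 4. Quorum is 4. Satisfied.
Vote: the indemnification of a former officer requires a majority of the disinterested trustees present (6 − 2 = 4). A majority of 4 is 3, so 3 affirmative votes are needed; 3 voted in favor. Satisfied.

Valid — all requirements satisfied.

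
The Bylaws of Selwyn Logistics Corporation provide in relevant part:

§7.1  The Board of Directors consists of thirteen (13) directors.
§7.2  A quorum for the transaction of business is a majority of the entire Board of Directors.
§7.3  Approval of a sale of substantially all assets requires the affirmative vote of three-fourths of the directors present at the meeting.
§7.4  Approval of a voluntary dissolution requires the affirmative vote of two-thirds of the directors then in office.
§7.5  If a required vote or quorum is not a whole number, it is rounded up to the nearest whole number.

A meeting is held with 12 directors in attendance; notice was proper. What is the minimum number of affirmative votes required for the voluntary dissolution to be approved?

The voluntary dissolution requires two-thirds of the directors then in office (13).
2/3 of 13 = 8.67, rounded up to 9.

9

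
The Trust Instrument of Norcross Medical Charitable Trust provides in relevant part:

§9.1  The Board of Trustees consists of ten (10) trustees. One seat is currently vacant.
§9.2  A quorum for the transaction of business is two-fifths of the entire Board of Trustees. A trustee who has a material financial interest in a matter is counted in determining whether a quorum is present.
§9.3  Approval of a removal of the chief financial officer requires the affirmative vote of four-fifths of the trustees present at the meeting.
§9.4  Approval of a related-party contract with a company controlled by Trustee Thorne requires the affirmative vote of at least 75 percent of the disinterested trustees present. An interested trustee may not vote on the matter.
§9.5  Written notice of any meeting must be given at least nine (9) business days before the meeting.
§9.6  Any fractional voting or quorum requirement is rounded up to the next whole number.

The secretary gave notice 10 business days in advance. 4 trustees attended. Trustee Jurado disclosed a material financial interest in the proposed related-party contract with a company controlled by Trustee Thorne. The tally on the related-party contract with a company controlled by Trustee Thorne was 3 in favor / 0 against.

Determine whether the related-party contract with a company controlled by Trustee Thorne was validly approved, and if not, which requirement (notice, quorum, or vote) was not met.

Notice: 10 business days given; 9 required (10 ≥ 9). Satisfied.
Quorum: 4 present (interested trustees count toward quorum); quorum is 4. Satisfied.
Vote: the related-party contract with a company controlled by Trustee Thorne requires three-fourths of the disinterested trustees present (4 − 1 = 3). 3/4 of 3 = 2.25, rounded up to 3, so 3 affirmative votes are needed; 3 voted in favor. Satisfied.

Valid — all requirements satisfied.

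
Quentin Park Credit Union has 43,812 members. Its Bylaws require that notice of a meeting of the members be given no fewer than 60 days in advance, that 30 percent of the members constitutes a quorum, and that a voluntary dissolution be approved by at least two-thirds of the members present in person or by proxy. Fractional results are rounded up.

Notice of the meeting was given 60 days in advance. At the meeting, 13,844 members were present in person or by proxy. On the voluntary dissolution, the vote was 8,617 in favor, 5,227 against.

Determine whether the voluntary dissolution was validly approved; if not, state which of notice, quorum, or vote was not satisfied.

Invalid — vote requirement not satisfied.

Notice: 60 days given; 60 required. Satisfied.
Quorum: 30% of 43,812 = 13,143.60, rounded up to 13,144; 13,844 present. Satisfied.
Vote: requires two-thirds of those present (13,844); 2/3 of 13844 = 9229.33, rounded up to 9230, so 9,230 needed; 8,617 in favor. Not satisfied.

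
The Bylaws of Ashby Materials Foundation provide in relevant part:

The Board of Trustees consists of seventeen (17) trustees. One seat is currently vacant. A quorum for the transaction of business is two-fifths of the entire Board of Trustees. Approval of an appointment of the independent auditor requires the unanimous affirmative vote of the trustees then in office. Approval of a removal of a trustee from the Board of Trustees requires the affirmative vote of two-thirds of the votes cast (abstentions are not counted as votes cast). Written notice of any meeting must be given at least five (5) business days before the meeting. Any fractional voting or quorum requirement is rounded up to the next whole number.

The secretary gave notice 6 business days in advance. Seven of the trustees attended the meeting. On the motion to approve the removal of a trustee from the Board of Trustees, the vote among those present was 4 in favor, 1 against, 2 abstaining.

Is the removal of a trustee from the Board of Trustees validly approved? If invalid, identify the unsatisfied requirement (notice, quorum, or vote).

Notice: 6 business days given; 5 required (6 ≥ 5). Satisfied.
Quorum: 7 present; quorum is 7. Satisfied.
Vote: the removal of a trustee from the Board of Trustees requires two-thirds of the votes cast (7 present − 2 abstaining = 5). 2/3 of 5 = 3.33, rounded up to 4, so 4 affirmative votes are needed; 4 voted in favor. Satisfied.

Valid — all requirements satisfied.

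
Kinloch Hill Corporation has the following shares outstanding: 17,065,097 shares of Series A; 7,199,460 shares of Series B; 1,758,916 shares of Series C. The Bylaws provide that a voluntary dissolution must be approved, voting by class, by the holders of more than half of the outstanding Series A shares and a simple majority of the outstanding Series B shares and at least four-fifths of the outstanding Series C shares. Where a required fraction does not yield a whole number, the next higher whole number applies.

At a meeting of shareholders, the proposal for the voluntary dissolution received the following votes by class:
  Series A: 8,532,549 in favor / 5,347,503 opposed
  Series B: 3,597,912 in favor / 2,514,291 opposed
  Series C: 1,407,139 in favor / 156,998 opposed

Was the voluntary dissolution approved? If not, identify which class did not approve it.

Not approved — the Series B shares did not give the required vote.

Series A: a majority of 17065097 is 8532549; 8,532,549 required, 8,532,549 in favor — approved.
Series B: a majority of 7199460 is 3599731; 3,599,731 required, 3,597,912 in favor — not approved.
Series C: 4/5 of 1758916 = 1407132.80, rounded up to 1407133; 1,407,133 required, 1,407,139 in favor — approved.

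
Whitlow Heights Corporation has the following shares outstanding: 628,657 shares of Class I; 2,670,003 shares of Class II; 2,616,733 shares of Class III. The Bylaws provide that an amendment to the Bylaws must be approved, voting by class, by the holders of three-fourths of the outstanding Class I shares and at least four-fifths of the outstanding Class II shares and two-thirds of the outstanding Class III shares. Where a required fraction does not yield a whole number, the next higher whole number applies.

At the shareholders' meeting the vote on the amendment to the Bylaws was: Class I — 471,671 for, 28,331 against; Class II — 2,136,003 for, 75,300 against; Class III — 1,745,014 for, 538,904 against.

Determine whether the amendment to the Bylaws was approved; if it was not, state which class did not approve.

Class I: 3/4 of 628657 = 471492.75, rounded up to 471493; 471,493 required, 471,671 in favor — approved.
Class II: 4/5 of 2670003 = 2136002.40, rounded up to 2136003; 2,136,003 required, 2,136,003 in favor — approved.
Class III: 2/3 of 2616733 = 1744488.67, rounded up to 1744489; 1,744,489 required, 1,745,014 in favor — approved.

Approved — every class gave the required vote.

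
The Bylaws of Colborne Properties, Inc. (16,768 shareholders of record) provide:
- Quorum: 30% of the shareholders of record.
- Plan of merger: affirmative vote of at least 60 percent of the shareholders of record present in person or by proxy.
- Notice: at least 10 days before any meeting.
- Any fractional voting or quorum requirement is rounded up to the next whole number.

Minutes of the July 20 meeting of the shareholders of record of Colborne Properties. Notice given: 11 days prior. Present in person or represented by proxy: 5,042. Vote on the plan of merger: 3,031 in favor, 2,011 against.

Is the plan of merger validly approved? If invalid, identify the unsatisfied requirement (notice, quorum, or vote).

Valid — all requirements satisfied.

Notice: 11 days given; 10 required. Satisfied.
Quorum: 30% of 16,768 = 5,030.40, rounded up to 5,031; 5,042 present. Satisfied.
Vote: requires three-fifths of those present (5,042); 3/5 of 5042 = 3025.20, rounded up to 3026, so 3,026 needed; 3,031 in favor. Satisfied.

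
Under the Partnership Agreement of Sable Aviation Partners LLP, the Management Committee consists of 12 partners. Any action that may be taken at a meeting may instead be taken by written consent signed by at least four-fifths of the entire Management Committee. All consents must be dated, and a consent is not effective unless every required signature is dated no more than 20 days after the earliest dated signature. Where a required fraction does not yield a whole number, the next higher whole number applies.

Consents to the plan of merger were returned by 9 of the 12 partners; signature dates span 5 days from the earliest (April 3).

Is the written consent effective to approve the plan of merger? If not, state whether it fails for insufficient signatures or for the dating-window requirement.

Signatures required: at least four-fifths of 12 — 4/5 of 12 = 9.60, rounded up to 10, so 10 needed; 9 signed. Insufficient.
Dating window: the latest signature is 5 days after the earliest; the limit is 20 days. Within the window.

Not effective — insufficient signatures.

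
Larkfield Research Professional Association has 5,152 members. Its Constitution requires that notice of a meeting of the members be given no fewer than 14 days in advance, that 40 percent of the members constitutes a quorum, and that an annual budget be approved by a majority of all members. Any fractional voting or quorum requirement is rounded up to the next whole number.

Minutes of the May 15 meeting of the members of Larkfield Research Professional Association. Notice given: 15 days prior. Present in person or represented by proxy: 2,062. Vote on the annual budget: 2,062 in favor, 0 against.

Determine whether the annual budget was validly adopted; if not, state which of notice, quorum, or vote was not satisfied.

Invalid — vote requirement not satisfied.

Notice: 15 days given; 14 required. Satisfied.
Quorum: 40% of 5,152 = 2,060.80, rounded up to 2,061; 2,062 present. Satisfied.
Vote: requires a majority of all members (5,152); a majority of 5152 is 2577, so 2,577 needed; 2,062 in favor. Not satisfied.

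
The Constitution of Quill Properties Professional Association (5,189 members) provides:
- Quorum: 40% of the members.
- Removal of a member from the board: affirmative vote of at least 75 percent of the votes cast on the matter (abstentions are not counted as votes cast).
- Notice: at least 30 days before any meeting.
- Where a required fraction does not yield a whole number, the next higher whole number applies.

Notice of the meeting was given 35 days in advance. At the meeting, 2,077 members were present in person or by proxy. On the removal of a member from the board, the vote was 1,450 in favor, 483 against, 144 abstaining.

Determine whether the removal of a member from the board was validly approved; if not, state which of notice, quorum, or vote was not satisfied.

Notice: 35 days given; 30 required. Satisfied.
Quorum: 40% of 5,189 = 2,075.60, rounded up to 2,076; 2,077 present. Satisfied.
Vote: requires three-fourths of the votes cast (2,077 − 144 abstaining = 1,933); 3/4 of 1933 = 1449.75, rounded up to 1450, so 1,450 needed; 1,450 in favor. Satisfied.

Valid — all requirements satisfied.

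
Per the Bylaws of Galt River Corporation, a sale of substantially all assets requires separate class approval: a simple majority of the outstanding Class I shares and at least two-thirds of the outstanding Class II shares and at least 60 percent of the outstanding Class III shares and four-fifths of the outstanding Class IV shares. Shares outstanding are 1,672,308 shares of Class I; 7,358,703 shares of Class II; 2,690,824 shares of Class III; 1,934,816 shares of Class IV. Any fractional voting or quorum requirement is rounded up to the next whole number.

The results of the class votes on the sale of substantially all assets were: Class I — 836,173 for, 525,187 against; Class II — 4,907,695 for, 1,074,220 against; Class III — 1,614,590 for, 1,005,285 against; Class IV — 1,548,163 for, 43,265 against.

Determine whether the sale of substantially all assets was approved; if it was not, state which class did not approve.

Approved — every class gave the required vote.

Class I: a majority of 1672308 is 836155; 836,155 required, 836,173 in favor — approved.
Class II: 2/3 of 7358703 = 4905802; 4,905,802 required, 4,907,695 in favor — approved.
Class III: 3/5 of 2690824 = 1614494.40, rounded up to 1614495; 1,614,495 required, 1,614,590 in favor — approved.
Class IV: 4/5 of 1934816 = 1547852.80, rounded up to 1547853; 1,547,853 required, 1,548,163 in favor — approved.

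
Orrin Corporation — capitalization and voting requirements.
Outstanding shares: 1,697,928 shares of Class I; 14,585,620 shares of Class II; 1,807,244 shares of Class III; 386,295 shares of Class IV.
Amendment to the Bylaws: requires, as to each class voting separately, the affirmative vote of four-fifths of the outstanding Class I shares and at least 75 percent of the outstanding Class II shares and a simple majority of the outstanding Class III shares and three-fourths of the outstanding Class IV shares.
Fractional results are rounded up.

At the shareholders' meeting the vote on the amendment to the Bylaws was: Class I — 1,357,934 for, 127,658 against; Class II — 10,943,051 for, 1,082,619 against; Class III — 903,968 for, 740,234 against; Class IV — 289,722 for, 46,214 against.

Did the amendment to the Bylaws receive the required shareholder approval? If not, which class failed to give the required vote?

Class I: 4/5 of 1697928 = 1358342.40, rounded up to 1358343; 1,358,343 required, 1,357,934 in favor — not approved.
Class II: 3/4 of 14585620 = 10939215; 10,939,215 required, 10,943,051 in favor — approved.
Class III: a majority of 1807244 is 903623; 903,623 required, 903,968 in favor — approved.
Class IV: 3/4 of 386295 = 289721.25, rounded up to 289722; 289,722 required, 289,722 in favor — approved.

Not approved — the Class I shares did not give the required vote.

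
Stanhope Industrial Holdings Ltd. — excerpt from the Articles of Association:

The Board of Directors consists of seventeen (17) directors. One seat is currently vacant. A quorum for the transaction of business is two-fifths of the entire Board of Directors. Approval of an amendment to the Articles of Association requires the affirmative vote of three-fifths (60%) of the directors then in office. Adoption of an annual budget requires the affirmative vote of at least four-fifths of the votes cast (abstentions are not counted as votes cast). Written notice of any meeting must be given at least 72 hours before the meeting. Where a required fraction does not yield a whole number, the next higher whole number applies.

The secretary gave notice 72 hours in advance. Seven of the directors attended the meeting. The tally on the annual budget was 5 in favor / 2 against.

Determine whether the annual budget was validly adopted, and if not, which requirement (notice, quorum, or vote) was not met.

Notice: 72 hours given; 72 required (72 ≥ 72). Satisfied.
Quorum: 7 present; quorum is 7. Satisfied.
Vote: the annual budget requires four-fifths of the votes cast (7). 4/5 of 7 = 5.60, rounded up to 6, so 6 affirmative votes are needed; 5 voted in favor. Not satisfied.

Invalid — vote requirement not satisfied.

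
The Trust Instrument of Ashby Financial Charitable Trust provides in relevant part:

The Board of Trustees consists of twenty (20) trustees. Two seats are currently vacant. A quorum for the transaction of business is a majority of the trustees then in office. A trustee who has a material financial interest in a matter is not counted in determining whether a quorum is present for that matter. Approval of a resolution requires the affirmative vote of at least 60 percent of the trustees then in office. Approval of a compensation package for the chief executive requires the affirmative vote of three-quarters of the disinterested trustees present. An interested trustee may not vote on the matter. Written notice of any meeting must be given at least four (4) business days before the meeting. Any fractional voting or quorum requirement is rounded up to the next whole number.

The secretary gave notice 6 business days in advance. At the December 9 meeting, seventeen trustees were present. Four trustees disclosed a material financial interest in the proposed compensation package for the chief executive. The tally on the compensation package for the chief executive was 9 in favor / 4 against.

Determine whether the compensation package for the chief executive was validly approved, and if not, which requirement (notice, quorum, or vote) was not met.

Notice: 6 business days given; 4 required (6 ≥ 4). Satisfied.
Quorum: 17 present, but the 4 interested trustees do not count, leaving 13. Quorum is 10. Satisfied.
Vote: the compensation package for the chief executive requires three-fourths of the disinterested trustees present (17 − 4 = 13). 3/4 of 13 = 9.75, rounded up to 10, so 10 affirmative votes are needed; 9 voted in favor. Not satisfied.

Invalid — vote requirement not satisfied.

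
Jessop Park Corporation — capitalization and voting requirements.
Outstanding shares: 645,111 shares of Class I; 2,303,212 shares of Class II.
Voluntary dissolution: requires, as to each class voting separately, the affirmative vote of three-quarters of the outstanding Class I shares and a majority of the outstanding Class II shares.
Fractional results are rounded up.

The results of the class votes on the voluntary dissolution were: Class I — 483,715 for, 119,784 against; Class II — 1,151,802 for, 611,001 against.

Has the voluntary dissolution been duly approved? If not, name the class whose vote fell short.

Not approved — the Class I shares did not give the required vote.

Class I: 3/4 of 645111 = 483833.25, rounded up to 483834; 483,834 required, 483,715 in favor — not approved.
Class II: a majority of 2303212 is 1151607; 1,151,607 required, 1,151,802 in favor — approved.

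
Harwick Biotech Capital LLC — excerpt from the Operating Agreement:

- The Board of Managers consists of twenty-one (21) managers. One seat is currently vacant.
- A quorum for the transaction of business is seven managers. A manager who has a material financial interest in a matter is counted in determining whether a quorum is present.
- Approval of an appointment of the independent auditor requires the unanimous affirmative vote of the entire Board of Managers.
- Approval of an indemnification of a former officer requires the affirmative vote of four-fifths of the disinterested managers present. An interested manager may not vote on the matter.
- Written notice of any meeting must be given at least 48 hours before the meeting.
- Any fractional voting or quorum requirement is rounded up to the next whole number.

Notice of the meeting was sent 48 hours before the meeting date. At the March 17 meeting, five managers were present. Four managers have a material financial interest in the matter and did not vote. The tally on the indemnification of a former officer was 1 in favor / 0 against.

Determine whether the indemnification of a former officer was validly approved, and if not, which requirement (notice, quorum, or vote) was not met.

Notice: 48 hours given; 48 required (48 ≥ 48). Satisfied.
Quorum: 5 present (interested managers count toward quorum); quorum is 7. Not satisfied.
Vote: the indemnification of a former officer requires four-fifths of the disinterested managers present (5 − 4 = 1). 4/5 of 1 = 0.80, rounded up to 1, so 1 affirmative vote is needed; 1 voted in favor. Satisfied. (Moot — without a quorum no business can be validly transacted.)

Invalid — quorum requirement not satisfied.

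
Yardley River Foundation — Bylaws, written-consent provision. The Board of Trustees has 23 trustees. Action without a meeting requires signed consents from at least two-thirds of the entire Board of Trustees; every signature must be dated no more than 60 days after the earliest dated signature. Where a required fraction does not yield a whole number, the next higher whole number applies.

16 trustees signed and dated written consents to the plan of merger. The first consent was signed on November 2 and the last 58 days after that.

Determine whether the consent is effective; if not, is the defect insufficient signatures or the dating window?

Effective — both the signature and dating-window requirements are satisfied.

Signatures required: at least two-thirds of 23 — 2/3 of 23 = 15.33, rounded up to 16, so 16 needed; 16 signed. Sufficient.
Dating window: the latest signature is 58 days after the earliest; the limit is 60 days. Within the window.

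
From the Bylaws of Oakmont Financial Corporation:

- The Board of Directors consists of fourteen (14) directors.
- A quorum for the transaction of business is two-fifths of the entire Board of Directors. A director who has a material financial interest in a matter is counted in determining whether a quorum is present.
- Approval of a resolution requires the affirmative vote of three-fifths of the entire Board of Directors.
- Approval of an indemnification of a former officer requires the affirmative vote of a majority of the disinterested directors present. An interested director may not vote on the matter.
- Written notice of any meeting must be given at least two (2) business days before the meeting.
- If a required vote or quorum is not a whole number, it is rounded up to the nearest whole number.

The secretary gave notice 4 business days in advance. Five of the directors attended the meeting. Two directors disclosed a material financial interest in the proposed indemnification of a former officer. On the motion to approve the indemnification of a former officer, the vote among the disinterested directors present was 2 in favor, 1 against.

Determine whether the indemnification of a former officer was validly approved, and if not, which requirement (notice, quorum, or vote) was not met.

Notice: 4 business days given; 2 required (4 ≥ 2). Satisfied.
Quorum: 5 present (interested directors count toward quorum); quorum is 6. Not satisfied.
Vote: the indemnification of a former officer requires a majority of the disinterested directors present (5 − 2 = 3). A majority of 3 is 2, so 2 affirmative votes are needed; 2 voted in favor. Satisfied. (Moot — without a quorum no business can be validly transacted.)

Invalid — quorum requirement not satisfied.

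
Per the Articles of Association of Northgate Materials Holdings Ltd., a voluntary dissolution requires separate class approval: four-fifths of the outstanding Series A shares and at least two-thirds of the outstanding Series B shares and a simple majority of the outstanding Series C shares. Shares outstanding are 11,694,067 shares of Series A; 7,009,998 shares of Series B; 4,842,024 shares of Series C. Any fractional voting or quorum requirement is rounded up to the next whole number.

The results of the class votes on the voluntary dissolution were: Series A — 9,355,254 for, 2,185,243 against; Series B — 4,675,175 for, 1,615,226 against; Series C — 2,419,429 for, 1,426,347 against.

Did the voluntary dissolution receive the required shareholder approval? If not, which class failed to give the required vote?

Series A: 4/5 of 11694067 = 9355253.60, rounded up to 9355254; 9,355,254 required, 9,355,254 in favor — approved.
Series B: 2/3 of 7009998 = 4673332; 4,673,332 required, 4,675,175 in favor — approved.
Series C: a majority of 4842024 is 2421013; 2,421,013 required, 2,419,429 in favor — not approved.

Not approved — the Series C shares did not give the required vote.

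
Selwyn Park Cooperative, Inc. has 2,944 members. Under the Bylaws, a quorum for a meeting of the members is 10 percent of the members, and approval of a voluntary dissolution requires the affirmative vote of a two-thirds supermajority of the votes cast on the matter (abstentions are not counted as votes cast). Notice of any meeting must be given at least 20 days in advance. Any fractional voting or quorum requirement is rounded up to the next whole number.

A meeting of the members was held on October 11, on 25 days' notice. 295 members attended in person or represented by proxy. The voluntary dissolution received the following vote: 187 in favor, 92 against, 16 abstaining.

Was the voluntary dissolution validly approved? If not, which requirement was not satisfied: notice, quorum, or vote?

Valid — all requirements satisfied.

Notice: 25 days given; 20 required. Satisfied.
Quorum: 10% of 2,944 = 294.40, rounded up to 295; 295 present. Satisfied.
Vote: requires two-thirds of the votes cast (295 − 16 abstaining = 279); 2/3 of 279 = 186, so 186 needed; 187 in favor. Satisfied.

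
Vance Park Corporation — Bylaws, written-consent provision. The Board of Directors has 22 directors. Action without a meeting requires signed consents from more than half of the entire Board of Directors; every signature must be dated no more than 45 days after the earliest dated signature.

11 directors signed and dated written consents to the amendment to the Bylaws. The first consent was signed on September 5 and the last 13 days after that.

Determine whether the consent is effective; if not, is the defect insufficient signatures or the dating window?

Signatures required: more than half of 22 — a majority of 22 is 12, so 12 needed; 11 signed. Insufficient.
Dating window: the latest signature is 13 days after the earliest; the limit is 45 days. Within the window.

Not effective — insufficient signatures.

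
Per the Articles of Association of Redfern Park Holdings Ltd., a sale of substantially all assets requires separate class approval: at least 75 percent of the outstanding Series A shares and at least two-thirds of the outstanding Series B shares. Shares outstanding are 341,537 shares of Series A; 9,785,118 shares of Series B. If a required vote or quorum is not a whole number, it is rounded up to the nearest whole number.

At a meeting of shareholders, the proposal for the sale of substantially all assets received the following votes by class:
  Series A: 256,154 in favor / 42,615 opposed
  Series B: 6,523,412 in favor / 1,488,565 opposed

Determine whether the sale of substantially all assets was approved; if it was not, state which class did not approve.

Approved — every class gave the required vote.

Series A: 3/4 of 341537 = 256152.75, rounded up to 256153; 256,153 required, 256,154 in favor — approved.
Series B: 2/3 of 9785118 = 6523412; 6,523,412 required, 6,523,412 in favor — approved.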